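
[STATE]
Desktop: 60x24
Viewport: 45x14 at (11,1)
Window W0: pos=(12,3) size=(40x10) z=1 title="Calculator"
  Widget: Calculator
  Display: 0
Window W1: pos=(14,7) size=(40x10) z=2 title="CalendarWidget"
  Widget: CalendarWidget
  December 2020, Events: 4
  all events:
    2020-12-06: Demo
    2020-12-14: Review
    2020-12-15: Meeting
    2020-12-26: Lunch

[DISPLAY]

                                             
                                             
 ┏━━━━━━━━━━━━━━━━━━━━━━━━━━━━━━━━━━━━━━┓    
 ┃ Calculator                           ┃    
 ┠──────────────────────────────────────┨    
 ┃                                     0┃    
 ┃┌┏━━━━━━━━━━━━━━━━━━━━━━━━━━━━━━━━━━━━━━┓  
 ┃│┃ CalendarWidget                       ┃  
 ┃├┠──────────────────────────────────────┨  
 ┃│┃            December 2020             ┃  
 ┃└┃Mo Tu We Th Fr Sa Su                  ┃  
 ┗━┃    1  2  3  4  5  6*                 ┃  
   ┃ 7  8  9 10 11 12 13                  ┃  
   ┃14* 15* 16 17 18 19 20                ┃  


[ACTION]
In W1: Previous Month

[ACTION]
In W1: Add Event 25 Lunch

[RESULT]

                                             
                                             
 ┏━━━━━━━━━━━━━━━━━━━━━━━━━━━━━━━━━━━━━━┓    
 ┃ Calculator                           ┃    
 ┠──────────────────────────────────────┨    
 ┃                                     0┃    
 ┃┌┏━━━━━━━━━━━━━━━━━━━━━━━━━━━━━━━━━━━━━━┓  
 ┃│┃ CalendarWidget                       ┃  
 ┃├┠──────────────────────────────────────┨  
 ┃│┃            November 2020             ┃  
 ┃└┃Mo Tu We Th Fr Sa Su                  ┃  
 ┗━┃                   1                  ┃  
   ┃ 2  3  4  5  6  7  8                  ┃  
   ┃ 9 10 11 12 13 14 15                  ┃  


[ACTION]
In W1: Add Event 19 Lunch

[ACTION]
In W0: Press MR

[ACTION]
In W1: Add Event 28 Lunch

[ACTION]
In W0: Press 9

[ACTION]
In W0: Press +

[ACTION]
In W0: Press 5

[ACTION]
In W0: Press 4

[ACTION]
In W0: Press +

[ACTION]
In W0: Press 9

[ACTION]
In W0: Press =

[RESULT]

                                             
                                             
 ┏━━━━━━━━━━━━━━━━━━━━━━━━━━━━━━━━━━━━━━┓    
 ┃ Calculator                           ┃    
 ┠──────────────────────────────────────┨    
 ┃                                    72┃    
 ┃┌┏━━━━━━━━━━━━━━━━━━━━━━━━━━━━━━━━━━━━━━┓  
 ┃│┃ CalendarWidget                       ┃  
 ┃├┠──────────────────────────────────────┨  
 ┃│┃            November 2020             ┃  
 ┃└┃Mo Tu We Th Fr Sa Su                  ┃  
 ┗━┃                   1                  ┃  
   ┃ 2  3  4  5  6  7  8                  ┃  
   ┃ 9 10 11 12 13 14 15                  ┃  


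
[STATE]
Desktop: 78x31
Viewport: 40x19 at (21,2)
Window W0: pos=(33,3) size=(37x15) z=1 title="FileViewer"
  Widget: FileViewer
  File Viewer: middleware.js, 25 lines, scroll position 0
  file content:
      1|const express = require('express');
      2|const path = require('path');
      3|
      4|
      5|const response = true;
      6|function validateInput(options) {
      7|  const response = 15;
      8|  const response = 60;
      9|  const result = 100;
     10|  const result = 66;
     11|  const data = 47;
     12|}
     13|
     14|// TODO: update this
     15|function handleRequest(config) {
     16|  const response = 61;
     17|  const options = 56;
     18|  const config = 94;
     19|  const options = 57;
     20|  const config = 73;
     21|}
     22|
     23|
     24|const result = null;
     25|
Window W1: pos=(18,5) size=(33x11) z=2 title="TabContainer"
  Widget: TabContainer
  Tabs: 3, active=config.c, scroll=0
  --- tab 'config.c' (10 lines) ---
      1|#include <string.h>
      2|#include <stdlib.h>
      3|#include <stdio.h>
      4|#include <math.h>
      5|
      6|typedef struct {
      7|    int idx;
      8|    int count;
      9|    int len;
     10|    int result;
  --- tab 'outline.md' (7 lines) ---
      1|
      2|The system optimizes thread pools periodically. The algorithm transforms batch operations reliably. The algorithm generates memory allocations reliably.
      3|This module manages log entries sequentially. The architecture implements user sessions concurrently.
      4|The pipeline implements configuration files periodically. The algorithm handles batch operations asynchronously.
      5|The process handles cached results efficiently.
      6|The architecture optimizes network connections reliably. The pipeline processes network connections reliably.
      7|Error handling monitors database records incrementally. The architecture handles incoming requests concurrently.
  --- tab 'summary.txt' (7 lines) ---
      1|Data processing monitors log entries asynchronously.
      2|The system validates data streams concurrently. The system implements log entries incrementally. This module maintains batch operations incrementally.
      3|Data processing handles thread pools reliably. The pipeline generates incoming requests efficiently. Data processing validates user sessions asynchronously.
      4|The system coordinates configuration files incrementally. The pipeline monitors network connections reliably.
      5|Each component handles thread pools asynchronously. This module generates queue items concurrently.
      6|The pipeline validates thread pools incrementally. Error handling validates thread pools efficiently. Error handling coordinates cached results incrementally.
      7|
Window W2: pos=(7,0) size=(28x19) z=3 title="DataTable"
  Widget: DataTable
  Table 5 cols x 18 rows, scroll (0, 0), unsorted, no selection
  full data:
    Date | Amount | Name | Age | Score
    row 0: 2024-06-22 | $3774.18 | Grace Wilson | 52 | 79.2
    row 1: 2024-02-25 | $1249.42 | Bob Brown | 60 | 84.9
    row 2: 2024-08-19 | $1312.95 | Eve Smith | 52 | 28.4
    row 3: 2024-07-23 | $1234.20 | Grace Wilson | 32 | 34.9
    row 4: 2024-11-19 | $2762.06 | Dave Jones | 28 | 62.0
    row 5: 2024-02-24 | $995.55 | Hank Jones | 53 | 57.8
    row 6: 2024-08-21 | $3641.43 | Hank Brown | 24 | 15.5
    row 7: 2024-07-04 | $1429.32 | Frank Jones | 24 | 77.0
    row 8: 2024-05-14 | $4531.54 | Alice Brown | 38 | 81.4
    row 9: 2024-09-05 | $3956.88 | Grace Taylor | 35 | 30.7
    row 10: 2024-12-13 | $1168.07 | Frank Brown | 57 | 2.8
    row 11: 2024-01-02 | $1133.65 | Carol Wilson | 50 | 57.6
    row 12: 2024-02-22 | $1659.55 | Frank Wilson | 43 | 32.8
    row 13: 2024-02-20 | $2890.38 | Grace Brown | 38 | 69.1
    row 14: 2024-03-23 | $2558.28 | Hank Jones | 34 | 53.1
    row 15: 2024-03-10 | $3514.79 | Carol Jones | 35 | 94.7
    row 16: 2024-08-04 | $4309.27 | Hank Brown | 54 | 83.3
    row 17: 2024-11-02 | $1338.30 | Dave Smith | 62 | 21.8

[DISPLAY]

─────────────┨                          
ount  │Name  ┃━━━━━━━━━━━━━━━━━━━━━━━━━━
──────┼──────┃FileViewer                
774.18│Grace ┃━━━━━━━━━━━━━━━┓──────────
249.42│Bob Br┃               ┃equire('ex
312.95│Eve Sm┃───────────────┨ire('path'
234.20│Grace ┃ine.md │ summar┃          
762.06│Dave J┃───────────────┃          
95.55 │Hank J┃.h>            ┃true;     
641.43│Hank B┃.h>            ┃Input(opti
429.32│Frank ┃h>             ┃= 15;     
531.54│Alice ┃>              ┃= 60;     
956.88│Grace ┃               ┃100;      
168.07│Frank ┃━━━━━━━━━━━━━━━┛66;       
133.65│Carol ┃ const data = 47;         
659.55│Frank ┃━━━━━━━━━━━━━━━━━━━━━━━━━━
━━━━━━━━━━━━━┛                          
                                        
                                        


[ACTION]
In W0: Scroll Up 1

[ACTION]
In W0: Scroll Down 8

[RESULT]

─────────────┨                          
ount  │Name  ┃━━━━━━━━━━━━━━━━━━━━━━━━━━
──────┼──────┃FileViewer                
774.18│Grace ┃━━━━━━━━━━━━━━━┓──────────
249.42│Bob Br┃               ┃100;      
312.95│Eve Sm┃───────────────┨66;       
234.20│Grace ┃ine.md │ summar┃;         
762.06│Dave J┃───────────────┃          
95.55 │Hank J┃.h>            ┃          
641.43│Hank B┃.h>            ┃his       
429.32│Frank ┃h>             ┃quest(conf
531.54│Alice ┃>              ┃= 61;     
956.88│Grace ┃               ┃ 56;      
168.07│Frank ┃━━━━━━━━━━━━━━━┛94;       
133.65│Carol ┃ const options = 57;      
659.55│Frank ┃━━━━━━━━━━━━━━━━━━━━━━━━━━
━━━━━━━━━━━━━┛                          
                                        
                                        


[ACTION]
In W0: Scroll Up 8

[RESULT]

─────────────┨                          
ount  │Name  ┃━━━━━━━━━━━━━━━━━━━━━━━━━━
──────┼──────┃FileViewer                
774.18│Grace ┃━━━━━━━━━━━━━━━┓──────────
249.42│Bob Br┃               ┃equire('ex
312.95│Eve Sm┃───────────────┨ire('path'
234.20│Grace ┃ine.md │ summar┃          
762.06│Dave J┃───────────────┃          
95.55 │Hank J┃.h>            ┃true;     
641.43│Hank B┃.h>            ┃Input(opti
429.32│Frank ┃h>             ┃= 15;     
531.54│Alice ┃>              ┃= 60;     
956.88│Grace ┃               ┃100;      
168.07│Frank ┃━━━━━━━━━━━━━━━┛66;       
133.65│Carol ┃ const data = 47;         
659.55│Frank ┃━━━━━━━━━━━━━━━━━━━━━━━━━━
━━━━━━━━━━━━━┛                          
                                        
                                        


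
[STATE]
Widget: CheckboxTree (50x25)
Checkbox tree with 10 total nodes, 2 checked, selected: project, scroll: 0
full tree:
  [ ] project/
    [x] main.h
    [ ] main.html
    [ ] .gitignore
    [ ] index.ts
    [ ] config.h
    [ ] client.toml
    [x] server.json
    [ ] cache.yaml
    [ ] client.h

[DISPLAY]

>[-] project/                                     
   [x] main.h                                     
   [ ] main.html                                  
   [ ] .gitignore                                 
   [ ] index.ts                                   
   [ ] config.h                                   
   [ ] client.toml                                
   [x] server.json                                
   [ ] cache.yaml                                 
   [ ] client.h                                   
                                                  
                                                  
                                                  
                                                  
                                                  
                                                  
                                                  
                                                  
                                                  
                                                  
                                                  
                                                  
                                                  
                                                  
                                                  


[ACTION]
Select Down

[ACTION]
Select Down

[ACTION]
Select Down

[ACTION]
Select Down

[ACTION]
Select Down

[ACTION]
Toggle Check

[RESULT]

 [-] project/                                     
   [x] main.h                                     
   [ ] main.html                                  
   [ ] .gitignore                                 
   [ ] index.ts                                   
>  [x] config.h                                   
   [ ] client.toml                                
   [x] server.json                                
   [ ] cache.yaml                                 
   [ ] client.h                                   
                                                  
                                                  
                                                  
                                                  
                                                  
                                                  
                                                  
                                                  
                                                  
                                                  
                                                  
                                                  
                                                  
                                                  
                                                  


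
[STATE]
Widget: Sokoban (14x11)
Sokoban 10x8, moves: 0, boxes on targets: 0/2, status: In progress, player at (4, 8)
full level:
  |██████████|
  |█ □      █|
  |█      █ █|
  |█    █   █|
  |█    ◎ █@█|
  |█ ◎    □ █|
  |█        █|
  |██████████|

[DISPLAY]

██████████    
█ □      █    
█      █ █    
█    █   █    
█    ◎ █@█    
█ ◎    □ █    
█        █    
██████████    
Moves: 0  0/2 
              
              


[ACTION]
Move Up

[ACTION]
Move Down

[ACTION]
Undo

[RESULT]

██████████    
█ □      █    
█      █ █    
█    █  @█    
█    ◎ █ █    
█ ◎    □ █    
█        █    
██████████    
Moves: 1  0/2 
              
              


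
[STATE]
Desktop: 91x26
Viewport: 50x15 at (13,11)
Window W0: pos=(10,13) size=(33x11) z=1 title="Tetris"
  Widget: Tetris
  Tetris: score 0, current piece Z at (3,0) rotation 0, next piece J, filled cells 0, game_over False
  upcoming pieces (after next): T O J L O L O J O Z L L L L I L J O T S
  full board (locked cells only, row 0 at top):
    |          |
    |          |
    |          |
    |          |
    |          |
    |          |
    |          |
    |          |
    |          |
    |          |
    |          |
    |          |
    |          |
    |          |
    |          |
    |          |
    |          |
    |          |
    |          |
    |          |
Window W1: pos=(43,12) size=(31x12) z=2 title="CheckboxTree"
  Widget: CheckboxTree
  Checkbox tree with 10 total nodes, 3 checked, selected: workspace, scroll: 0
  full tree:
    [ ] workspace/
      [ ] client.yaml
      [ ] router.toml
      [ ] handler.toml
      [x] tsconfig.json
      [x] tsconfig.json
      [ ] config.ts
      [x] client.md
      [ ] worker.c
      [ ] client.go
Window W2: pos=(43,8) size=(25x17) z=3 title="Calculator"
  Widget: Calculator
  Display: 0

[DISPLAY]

                              ┃                   
                              ┃┌───┬───┬───┬───┐  
━━━━━━━━━━━━━━━━━━━━━━━━━━━━━┓┃│ 7 │ 8 │ 9 │ ÷ │  
etris                        ┃┃├───┼───┼───┼───┤  
─────────────────────────────┨┃│ 4 │ 5 │ 6 │ × │  
        │Next:               ┃┃├───┼───┼───┼───┤  
        │█                   ┃┃│ 1 │ 2 │ 3 │ - │  
        │███                 ┃┃├───┼───┼───┼───┤  
        │                    ┃┃│ 0 │ . │ = │ + │  
        │                    ┃┃├───┼───┼───┼───┤  
        │                    ┃┃│ C │ MC│ MR│ M+│  
        │Score:              ┃┃└───┴───┴───┴───┘  
━━━━━━━━━━━━━━━━━━━━━━━━━━━━━┛┃                   
                              ┗━━━━━━━━━━━━━━━━━━━
                                                  


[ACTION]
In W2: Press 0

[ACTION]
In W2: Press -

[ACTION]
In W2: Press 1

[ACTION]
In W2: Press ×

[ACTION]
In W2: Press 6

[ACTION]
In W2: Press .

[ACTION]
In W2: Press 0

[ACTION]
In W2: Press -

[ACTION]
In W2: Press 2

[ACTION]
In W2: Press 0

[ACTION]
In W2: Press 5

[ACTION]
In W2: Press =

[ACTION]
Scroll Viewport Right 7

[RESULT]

                       ┃                   -211┃  
                       ┃┌───┬───┬───┬───┐      ┃━━
━━━━━━━━━━━━━━━━━━━━━━┓┃│ 7 │ 8 │ 9 │ ÷ │      ┃  
                      ┃┃├───┼───┼───┼───┤      ┃──
──────────────────────┨┃│ 4 │ 5 │ 6 │ × │      ┃  
 │Next:               ┃┃├───┼───┼───┼───┤      ┃  
 │█                   ┃┃│ 1 │ 2 │ 3 │ - │      ┃  
 │███                 ┃┃├───┼───┼───┼───┤      ┃  
 │                    ┃┃│ 0 │ . │ = │ + │      ┃  
 │                    ┃┃├───┼───┼───┼───┤      ┃  
 │                    ┃┃│ C │ MC│ MR│ M+│      ┃  
 │Score:              ┃┃└───┴───┴───┴───┘      ┃  
━━━━━━━━━━━━━━━━━━━━━━┛┃                       ┃━━
                       ┗━━━━━━━━━━━━━━━━━━━━━━━┛  
                                                  


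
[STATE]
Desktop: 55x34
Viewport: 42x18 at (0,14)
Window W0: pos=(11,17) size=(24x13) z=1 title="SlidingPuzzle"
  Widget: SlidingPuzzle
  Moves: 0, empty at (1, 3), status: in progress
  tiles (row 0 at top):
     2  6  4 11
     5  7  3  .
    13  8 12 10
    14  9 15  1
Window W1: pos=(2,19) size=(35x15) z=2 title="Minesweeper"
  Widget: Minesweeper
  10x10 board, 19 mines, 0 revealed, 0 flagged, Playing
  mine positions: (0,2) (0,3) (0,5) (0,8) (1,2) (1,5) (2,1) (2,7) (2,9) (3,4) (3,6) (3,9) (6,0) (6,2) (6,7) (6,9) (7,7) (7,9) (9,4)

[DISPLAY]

                                          
                                          
                                          
           ┏━━━━━━━━━━━━━━━━━━━━━━┓       
           ┃ SlidingPuzzle        ┃       
  ┏━━━━━━━━━━━━━━━━━━━━━━━━━━━━━━━━━┓     
  ┃ Minesweeper                     ┃     
  ┠─────────────────────────────────┨     
  ┃■■■■■■■■■■                       ┃     
  ┃■■■■■■■■■■                       ┃     
  ┃■■■■■■■■■■                       ┃     
  ┃■■■■■■■■■■                       ┃     
  ┃■■■■■■■■■■                       ┃     
  ┃■■■■■■■■■■                       ┃     
  ┃■■■■■■■■■■                       ┃     
  ┃■■■■■■■■■■                       ┃     
  ┃■■■■■■■■■■                       ┃     
  ┃■■■■■■■■■■                       ┃     


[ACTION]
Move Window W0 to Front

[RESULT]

                                          
                                          
                                          
           ┏━━━━━━━━━━━━━━━━━━━━━━┓       
           ┃ SlidingPuzzle        ┃       
  ┏━━━━━━━━┠──────────────────────┨━┓     
  ┃ Mineswe┃┌────┬────┬────┬────┐ ┃ ┃     
  ┠────────┃│  2 │  6 │  4 │ 11 │ ┃─┨     
  ┃■■■■■■■■┃├────┼────┼────┼────┤ ┃ ┃     
  ┃■■■■■■■■┃│  5 │  7 │  3 │    │ ┃ ┃     
  ┃■■■■■■■■┃├────┼────┼────┼────┤ ┃ ┃     
  ┃■■■■■■■■┃│ 13 │  8 │ 12 │ 10 │ ┃ ┃     
  ┃■■■■■■■■┃├────┼────┼────┼────┤ ┃ ┃     
  ┃■■■■■■■■┃│ 14 │  9 │ 15 │  1 │ ┃ ┃     
  ┃■■■■■■■■┃└────┴────┴────┴────┘ ┃ ┃     
  ┃■■■■■■■■┗━━━━━━━━━━━━━━━━━━━━━━┛ ┃     
  ┃■■■■■■■■■■                       ┃     
  ┃■■■■■■■■■■                       ┃     


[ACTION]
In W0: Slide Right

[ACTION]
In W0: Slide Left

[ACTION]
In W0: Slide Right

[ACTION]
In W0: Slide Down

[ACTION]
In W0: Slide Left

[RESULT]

                                          
                                          
                                          
           ┏━━━━━━━━━━━━━━━━━━━━━━┓       
           ┃ SlidingPuzzle        ┃       
  ┏━━━━━━━━┠──────────────────────┨━┓     
  ┃ Mineswe┃┌────┬────┬────┬────┐ ┃ ┃     
  ┠────────┃│  2 │  6 │ 11 │    │ ┃─┨     
  ┃■■■■■■■■┃├────┼────┼────┼────┤ ┃ ┃     
  ┃■■■■■■■■┃│  5 │  7 │  4 │  3 │ ┃ ┃     
  ┃■■■■■■■■┃├────┼────┼────┼────┤ ┃ ┃     
  ┃■■■■■■■■┃│ 13 │  8 │ 12 │ 10 │ ┃ ┃     
  ┃■■■■■■■■┃├────┼────┼────┼────┤ ┃ ┃     
  ┃■■■■■■■■┃│ 14 │  9 │ 15 │  1 │ ┃ ┃     
  ┃■■■■■■■■┃└────┴────┴────┴────┘ ┃ ┃     
  ┃■■■■■■■■┗━━━━━━━━━━━━━━━━━━━━━━┛ ┃     
  ┃■■■■■■■■■■                       ┃     
  ┃■■■■■■■■■■                       ┃     


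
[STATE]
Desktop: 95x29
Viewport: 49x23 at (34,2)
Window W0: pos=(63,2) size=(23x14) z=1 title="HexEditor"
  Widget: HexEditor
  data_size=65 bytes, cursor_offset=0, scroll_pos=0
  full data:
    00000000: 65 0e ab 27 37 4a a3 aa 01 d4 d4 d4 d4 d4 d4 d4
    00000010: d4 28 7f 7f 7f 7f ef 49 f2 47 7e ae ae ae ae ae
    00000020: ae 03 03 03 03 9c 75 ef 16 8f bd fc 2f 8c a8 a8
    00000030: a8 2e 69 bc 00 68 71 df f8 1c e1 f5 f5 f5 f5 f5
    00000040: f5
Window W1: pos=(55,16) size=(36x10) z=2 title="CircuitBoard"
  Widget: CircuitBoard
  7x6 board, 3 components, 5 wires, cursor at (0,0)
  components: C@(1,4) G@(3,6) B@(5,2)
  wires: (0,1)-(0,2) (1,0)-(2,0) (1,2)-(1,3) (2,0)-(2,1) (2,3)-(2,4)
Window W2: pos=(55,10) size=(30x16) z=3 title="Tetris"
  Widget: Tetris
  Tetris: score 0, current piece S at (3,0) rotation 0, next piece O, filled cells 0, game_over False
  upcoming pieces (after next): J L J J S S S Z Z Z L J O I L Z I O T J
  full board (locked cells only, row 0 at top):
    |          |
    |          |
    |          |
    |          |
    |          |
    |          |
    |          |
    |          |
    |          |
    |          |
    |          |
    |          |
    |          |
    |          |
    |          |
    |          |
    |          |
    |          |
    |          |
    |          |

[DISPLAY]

                             ┏━━━━━━━━━━━━━━━━━━━
                             ┃ HexEditor         
                             ┠───────────────────
                             ┃00000000  65 0e ab 
                             ┃00000010  d4 28 7f 
                             ┃00000020  ae 03 03 
                             ┃00000030  a8 2e 69 
                             ┃00000040  f5       
                     ┏━━━━━━━━━━━━━━━━━━━━━━━━━━━
                     ┃ Tetris                    
                     ┠───────────────────────────
                     ┃          │Next:           
                     ┃          │▓▓              
                     ┃          │▓▓              
                     ┃          │                
                     ┃          │                
                     ┃          │                
                     ┃          │Score:          
                     ┃          │0               
                     ┃          │                
                     ┃          │                
                     ┃          │                
                     ┃          │                


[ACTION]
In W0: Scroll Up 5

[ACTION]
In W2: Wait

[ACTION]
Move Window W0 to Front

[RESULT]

                             ┏━━━━━━━━━━━━━━━━━━━
                             ┃ HexEditor         
                             ┠───────────────────
                             ┃00000000  65 0e ab 
                             ┃00000010  d4 28 7f 
                             ┃00000020  ae 03 03 
                             ┃00000030  a8 2e 69 
                             ┃00000040  f5       
                     ┏━━━━━━━┃                   
                     ┃ Tetris┃                   
                     ┠───────┃                   
                     ┃       ┃                   
                     ┃       ┃                   
                     ┃       ┗━━━━━━━━━━━━━━━━━━━
                     ┃          │                
                     ┃          │                
                     ┃          │                
                     ┃          │Score:          
                     ┃          │0               
                     ┃          │                
                     ┃          │                
                     ┃          │                
                     ┃          │                


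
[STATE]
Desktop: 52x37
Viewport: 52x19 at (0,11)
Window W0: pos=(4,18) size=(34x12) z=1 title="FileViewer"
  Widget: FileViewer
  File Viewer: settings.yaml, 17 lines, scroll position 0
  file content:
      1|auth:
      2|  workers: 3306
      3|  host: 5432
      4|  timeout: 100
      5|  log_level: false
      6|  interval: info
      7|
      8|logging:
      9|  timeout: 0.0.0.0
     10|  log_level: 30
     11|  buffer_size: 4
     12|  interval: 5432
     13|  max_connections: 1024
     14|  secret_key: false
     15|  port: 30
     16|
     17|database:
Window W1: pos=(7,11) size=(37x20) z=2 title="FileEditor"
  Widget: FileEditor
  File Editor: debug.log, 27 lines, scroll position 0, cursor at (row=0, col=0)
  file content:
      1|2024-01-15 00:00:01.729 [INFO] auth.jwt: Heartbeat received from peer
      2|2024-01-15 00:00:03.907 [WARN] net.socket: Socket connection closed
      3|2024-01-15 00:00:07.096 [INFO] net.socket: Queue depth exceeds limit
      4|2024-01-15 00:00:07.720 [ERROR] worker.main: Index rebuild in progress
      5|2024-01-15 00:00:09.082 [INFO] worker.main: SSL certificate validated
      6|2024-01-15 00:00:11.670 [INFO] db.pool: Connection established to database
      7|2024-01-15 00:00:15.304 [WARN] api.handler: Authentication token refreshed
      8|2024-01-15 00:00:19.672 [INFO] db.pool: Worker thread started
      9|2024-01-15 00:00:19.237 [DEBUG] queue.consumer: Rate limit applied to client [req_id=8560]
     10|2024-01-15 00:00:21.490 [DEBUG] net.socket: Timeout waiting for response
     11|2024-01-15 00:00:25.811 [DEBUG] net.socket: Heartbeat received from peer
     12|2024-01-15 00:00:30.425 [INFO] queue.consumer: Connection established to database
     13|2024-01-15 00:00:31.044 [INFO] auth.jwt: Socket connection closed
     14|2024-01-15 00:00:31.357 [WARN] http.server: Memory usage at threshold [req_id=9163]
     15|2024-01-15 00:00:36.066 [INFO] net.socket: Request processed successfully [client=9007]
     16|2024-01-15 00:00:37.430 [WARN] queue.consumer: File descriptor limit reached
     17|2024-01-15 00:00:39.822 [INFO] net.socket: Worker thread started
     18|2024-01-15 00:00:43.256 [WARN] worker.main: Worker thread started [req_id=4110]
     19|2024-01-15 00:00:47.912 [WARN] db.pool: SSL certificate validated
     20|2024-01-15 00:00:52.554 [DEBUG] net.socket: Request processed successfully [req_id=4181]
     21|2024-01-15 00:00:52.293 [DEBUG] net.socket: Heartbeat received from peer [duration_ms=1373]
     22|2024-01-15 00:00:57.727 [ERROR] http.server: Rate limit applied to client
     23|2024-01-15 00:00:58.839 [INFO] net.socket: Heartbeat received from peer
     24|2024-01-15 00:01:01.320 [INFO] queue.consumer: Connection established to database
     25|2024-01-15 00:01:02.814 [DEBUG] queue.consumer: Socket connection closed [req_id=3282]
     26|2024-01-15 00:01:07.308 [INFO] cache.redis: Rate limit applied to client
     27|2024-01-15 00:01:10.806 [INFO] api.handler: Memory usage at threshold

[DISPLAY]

       ┏━━━━━━━━━━━━━━━━━━━━━━━━━━━━━━━━━━━┓        
       ┃ FileEditor                        ┃        
       ┠───────────────────────────────────┨        
       ┃█024-01-15 00:00:01.729 [INFO] aut▲┃        
       ┃2024-01-15 00:00:03.907 [WARN] net█┃        
       ┃2024-01-15 00:00:07.096 [INFO] net░┃        
       ┃2024-01-15 00:00:07.720 [ERROR] wo░┃        
    ┏━━┃2024-01-15 00:00:09.082 [INFO] wor░┃        
    ┃ F┃2024-01-15 00:00:11.670 [INFO] db.░┃        
    ┠──┃2024-01-15 00:00:15.304 [WARN] api░┃        
    ┃au┃2024-01-15 00:00:19.672 [INFO] db.░┃        
    ┃  ┃2024-01-15 00:00:19.237 [DEBUG] qu░┃        
    ┃  ┃2024-01-15 00:00:21.490 [DEBUG] ne░┃        
    ┃  ┃2024-01-15 00:00:25.811 [DEBUG] ne░┃        
    ┃  ┃2024-01-15 00:00:30.425 [INFO] que░┃        
    ┃  ┃2024-01-15 00:00:31.044 [INFO] aut░┃        
    ┃  ┃2024-01-15 00:00:31.357 [WARN] htt░┃        
    ┃lo┃2024-01-15 00:00:36.066 [INFO] net░┃        
    ┗━━┃2024-01-15 00:00:37.430 [WARN] que▼┃        


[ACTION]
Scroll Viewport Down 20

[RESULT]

    ┏━━┃2024-01-15 00:00:09.082 [INFO] wor░┃        
    ┃ F┃2024-01-15 00:00:11.670 [INFO] db.░┃        
    ┠──┃2024-01-15 00:00:15.304 [WARN] api░┃        
    ┃au┃2024-01-15 00:00:19.672 [INFO] db.░┃        
    ┃  ┃2024-01-15 00:00:19.237 [DEBUG] qu░┃        
    ┃  ┃2024-01-15 00:00:21.490 [DEBUG] ne░┃        
    ┃  ┃2024-01-15 00:00:25.811 [DEBUG] ne░┃        
    ┃  ┃2024-01-15 00:00:30.425 [INFO] que░┃        
    ┃  ┃2024-01-15 00:00:31.044 [INFO] aut░┃        
    ┃  ┃2024-01-15 00:00:31.357 [WARN] htt░┃        
    ┃lo┃2024-01-15 00:00:36.066 [INFO] net░┃        
    ┗━━┃2024-01-15 00:00:37.430 [WARN] que▼┃        
       ┗━━━━━━━━━━━━━━━━━━━━━━━━━━━━━━━━━━━┛        
                                                    
                                                    
                                                    
                                                    
                                                    
                                                    


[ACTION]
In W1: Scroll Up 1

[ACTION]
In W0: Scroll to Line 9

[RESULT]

    ┏━━┃2024-01-15 00:00:09.082 [INFO] wor░┃        
    ┃ F┃2024-01-15 00:00:11.670 [INFO] db.░┃        
    ┠──┃2024-01-15 00:00:15.304 [WARN] api░┃        
    ┃  ┃2024-01-15 00:00:19.672 [INFO] db.░┃        
    ┃  ┃2024-01-15 00:00:19.237 [DEBUG] qu░┃        
    ┃  ┃2024-01-15 00:00:21.490 [DEBUG] ne░┃        
    ┃  ┃2024-01-15 00:00:25.811 [DEBUG] ne░┃        
    ┃  ┃2024-01-15 00:00:30.425 [INFO] que░┃        
    ┃  ┃2024-01-15 00:00:31.044 [INFO] aut░┃        
    ┃  ┃2024-01-15 00:00:31.357 [WARN] htt░┃        
    ┃  ┃2024-01-15 00:00:36.066 [INFO] net░┃        
    ┗━━┃2024-01-15 00:00:37.430 [WARN] que▼┃        
       ┗━━━━━━━━━━━━━━━━━━━━━━━━━━━━━━━━━━━┛        
                                                    
                                                    
                                                    
                                                    
                                                    
                                                    


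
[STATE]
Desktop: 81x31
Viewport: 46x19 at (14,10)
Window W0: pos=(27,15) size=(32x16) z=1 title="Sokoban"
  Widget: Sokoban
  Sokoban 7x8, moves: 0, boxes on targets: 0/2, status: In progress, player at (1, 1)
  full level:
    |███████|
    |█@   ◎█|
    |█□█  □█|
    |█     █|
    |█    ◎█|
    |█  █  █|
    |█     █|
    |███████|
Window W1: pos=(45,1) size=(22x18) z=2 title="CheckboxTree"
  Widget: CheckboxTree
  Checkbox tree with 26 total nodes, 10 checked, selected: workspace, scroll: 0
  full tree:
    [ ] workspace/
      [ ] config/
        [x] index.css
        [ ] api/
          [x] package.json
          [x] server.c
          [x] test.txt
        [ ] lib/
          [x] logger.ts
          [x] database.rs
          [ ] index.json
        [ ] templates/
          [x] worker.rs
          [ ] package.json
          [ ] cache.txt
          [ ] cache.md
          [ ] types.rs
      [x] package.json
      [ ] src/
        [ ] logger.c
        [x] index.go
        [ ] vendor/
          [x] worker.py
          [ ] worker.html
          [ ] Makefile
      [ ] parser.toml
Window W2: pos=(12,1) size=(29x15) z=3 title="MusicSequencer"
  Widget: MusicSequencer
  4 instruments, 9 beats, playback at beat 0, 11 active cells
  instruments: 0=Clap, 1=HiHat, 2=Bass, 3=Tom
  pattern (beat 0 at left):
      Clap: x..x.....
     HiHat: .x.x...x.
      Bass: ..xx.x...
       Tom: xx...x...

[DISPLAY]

                          ┃    ┃       [x] tes
                          ┃    ┃     [-] lib/ 
                          ┃    ┃       [x] log
                          ┃    ┃       [x] dat
                          ┃    ┃       [ ] ind
━━━━━━━━━━━━━━━━━━━━━━━━━━┛━━━━┃     [-] templ
             ┃ Sokoban         ┃       [x] wor
             ┠─────────────────┃       [ ] pac
             ┃███████          ┗━━━━━━━━━━━━━━
             ┃█@   ◎█                       ┃ 
             ┃█□█  □█                       ┃ 
             ┃█     █                       ┃ 
             ┃█    ◎█                       ┃ 
             ┃█  █  █                       ┃ 
             ┃█     █                       ┃ 
             ┃███████                       ┃ 
             ┃Moves: 0  0/2                 ┃ 
             ┃                              ┃ 
             ┃                              ┃ 


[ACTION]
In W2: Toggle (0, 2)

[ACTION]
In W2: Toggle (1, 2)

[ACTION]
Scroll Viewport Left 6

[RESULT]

    ┃                           ┃    ┃       [
    ┃                           ┃    ┃     [-]
    ┃                           ┃    ┃       [
    ┃                           ┃    ┃       [
    ┃                           ┃    ┃       [
    ┗━━━━━━━━━━━━━━━━━━━━━━━━━━━┛━━━━┃     [-]
                   ┃ Sokoban         ┃       [
                   ┠─────────────────┃       [
                   ┃███████          ┗━━━━━━━━
                   ┃█@   ◎█                   
                   ┃█□█  □█                   
                   ┃█     █                   
                   ┃█    ◎█                   
                   ┃█  █  █                   
                   ┃█     █                   
                   ┃███████                   
                   ┃Moves: 0  0/2             
                   ┃                          
                   ┃                          


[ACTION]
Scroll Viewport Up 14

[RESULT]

                                              
    ┏━━━━━━━━━━━━━━━━━━━━━━━━━━━┓    ┏━━━━━━━━
    ┃ MusicSequencer            ┃    ┃ Checkbo
    ┠───────────────────────────┨    ┠────────
    ┃      ▼12345678            ┃    ┃>[-] wor
    ┃  Clap█·██·····            ┃    ┃   [-] c
    ┃ HiHat·███···█·            ┃    ┃     [x]
    ┃  Bass··██·█···            ┃    ┃     [x]
    ┃   Tom██···█···            ┃    ┃       [
    ┃                           ┃    ┃       [
    ┃                           ┃    ┃       [
    ┃                           ┃    ┃     [-]
    ┃                           ┃    ┃       [
    ┃                           ┃    ┃       [
    ┃                           ┃    ┃       [
    ┗━━━━━━━━━━━━━━━━━━━━━━━━━━━┛━━━━┃     [-]
                   ┃ Sokoban         ┃       [
                   ┠─────────────────┃       [
                   ┃███████          ┗━━━━━━━━


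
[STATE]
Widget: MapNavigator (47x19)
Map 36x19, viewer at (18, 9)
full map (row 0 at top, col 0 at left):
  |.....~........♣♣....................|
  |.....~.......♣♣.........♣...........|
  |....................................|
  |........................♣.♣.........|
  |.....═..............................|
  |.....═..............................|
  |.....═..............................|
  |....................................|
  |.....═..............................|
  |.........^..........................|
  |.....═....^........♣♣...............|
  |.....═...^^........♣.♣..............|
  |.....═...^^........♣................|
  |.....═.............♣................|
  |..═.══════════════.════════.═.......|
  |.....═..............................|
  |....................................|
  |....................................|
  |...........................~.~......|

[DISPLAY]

     .....~........♣♣....................      
     .....~.......♣♣.........♣...........      
     ....................................      
     ........................♣.♣.........      
     .....═..............................      
     .....═..............................      
     .....═..............................      
     ....................................      
     .....═..............................      
     .........^........@.................      
     .....═....^........♣♣...............      
     .....═...^^........♣.♣..............      
     .....═...^^........♣................      
     .....═.............♣................      
     ..═.══════════════.════════.═.......      
     .....═..............................      
     ....................................      
     ....................................      
     ...........................~.~......      


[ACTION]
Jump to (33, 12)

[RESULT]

..............♣.♣.........                     
..........................                     
..........................                     
..........................                     
..........................                     
..........................                     
..........................                     
^........♣♣...............                     
^........♣.♣..............                     
^........♣.............@..                     
.........♣................                     
════════.════════.═.......                     
..........................                     
..........................                     
..........................                     
.................~.~......                     
                                               
                                               
                                               


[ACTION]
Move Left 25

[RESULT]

               ........................♣.♣.....
               .....═..........................
               .....═..........................
               .....═..........................
               ................................
               .....═..........................
               .........^......................
               .....═....^........♣♣...........
               .....═...^^........♣.♣..........
               .....═..@^^........♣............
               .....═.............♣............
               ..═.══════════════.════════.═...
               .....═..........................
               ................................
               ................................
               ...........................~.~..
                                               
                                               
                                               


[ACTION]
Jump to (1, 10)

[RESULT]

                      .....~.......♣♣.........♣
                      .........................
                      ........................♣
                      .....═...................
                      .....═...................
                      .....═...................
                      .........................
                      .....═...................
                      .........^...............
                      .@...═....^........♣♣....
                      .....═...^^........♣.♣...
                      .....═...^^........♣.....
                      .....═.............♣.....
                      ..═.══════════════.══════
                      .....═...................
                      .........................
                      .........................
                      .........................
                                               


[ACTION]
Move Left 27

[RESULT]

                       .....~.......♣♣.........
                       ........................
                       ........................
                       .....═..................
                       .....═..................
                       .....═..................
                       ........................
                       .....═..................
                       .........^..............
                       @....═....^........♣♣...
                       .....═...^^........♣.♣..
                       .....═...^^........♣....
                       .....═.............♣....
                       ..═.══════════════.═════
                       .....═..................
                       ........................
                       ........................
                       ........................
                                               


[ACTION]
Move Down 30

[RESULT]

                       .........^..............
                       .....═....^........♣♣...
                       .....═...^^........♣.♣..
                       .....═...^^........♣....
                       .....═.............♣....
                       ..═.══════════════.═════
                       .....═..................
                       ........................
                       ........................
                       @.......................
                                               
                                               
                                               
                                               
                                               
                                               
                                               
                                               
                                               


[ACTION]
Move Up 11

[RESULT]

                                               
                                               
                       .....~........♣♣........
                       .....~.......♣♣.........
                       ........................
                       ........................
                       .....═..................
                       .....═..................
                       .....═..................
                       @.......................
                       .....═..................
                       .........^..............
                       .....═....^........♣♣...
                       .....═...^^........♣.♣..
                       .....═...^^........♣....
                       .....═.............♣....
                       ..═.══════════════.═════
                       .....═..................
                       ........................
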